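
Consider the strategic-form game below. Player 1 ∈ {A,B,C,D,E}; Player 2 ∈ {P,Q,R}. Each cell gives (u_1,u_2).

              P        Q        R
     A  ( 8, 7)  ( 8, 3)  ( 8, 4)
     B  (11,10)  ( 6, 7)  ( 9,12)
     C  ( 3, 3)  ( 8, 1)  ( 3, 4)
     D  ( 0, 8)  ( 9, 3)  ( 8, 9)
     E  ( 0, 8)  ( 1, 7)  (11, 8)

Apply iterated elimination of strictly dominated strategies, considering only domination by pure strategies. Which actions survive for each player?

P2 drop Q (P beats it: A:7>3 B:10>7 C:3>1 D:8>3 E:8>7)
P1 drop A (B beats it: P:11>8 R:9>8)
P1 drop C (B beats it: P:11>3 R:9>3)
P1 drop D (B beats it: P:11>0 R:9>8)
P1→{B,E} P2→{P,R}

Survivors P1:{B,E} P2:{P,R}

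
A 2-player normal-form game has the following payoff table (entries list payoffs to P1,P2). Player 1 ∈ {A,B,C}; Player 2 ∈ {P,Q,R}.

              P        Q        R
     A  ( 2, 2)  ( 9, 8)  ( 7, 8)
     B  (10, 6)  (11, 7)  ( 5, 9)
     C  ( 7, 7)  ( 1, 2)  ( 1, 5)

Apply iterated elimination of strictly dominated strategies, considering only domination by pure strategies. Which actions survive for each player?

Remaining: P1:{A,B} P2:{Q,R}

P1 drop C (B beats it: P:10>7 Q:11>1 R:5>1)
P2 drop P (Q beats it: A:8>2 B:7>6)
P1→{A,B} P2→{Q,R}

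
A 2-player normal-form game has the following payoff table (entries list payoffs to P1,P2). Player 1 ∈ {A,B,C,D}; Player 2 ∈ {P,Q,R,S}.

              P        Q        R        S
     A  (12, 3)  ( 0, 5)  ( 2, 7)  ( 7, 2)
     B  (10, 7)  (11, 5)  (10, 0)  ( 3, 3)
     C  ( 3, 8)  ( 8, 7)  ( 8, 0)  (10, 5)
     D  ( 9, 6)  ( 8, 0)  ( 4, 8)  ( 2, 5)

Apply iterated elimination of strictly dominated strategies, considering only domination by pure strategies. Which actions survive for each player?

P1 drop D (B beats it: P:10>9 Q:11>8 R:10>4 S:3>2)
P2 drop S (P beats it: A:3>2 B:7>3 C:8>5)
P1 drop C (B beats it: P:10>3 Q:11>8 R:10>8)
P1→{A,B} P2→{P,Q,R}

Survivors P1:{A,B} P2:{P,Q,R}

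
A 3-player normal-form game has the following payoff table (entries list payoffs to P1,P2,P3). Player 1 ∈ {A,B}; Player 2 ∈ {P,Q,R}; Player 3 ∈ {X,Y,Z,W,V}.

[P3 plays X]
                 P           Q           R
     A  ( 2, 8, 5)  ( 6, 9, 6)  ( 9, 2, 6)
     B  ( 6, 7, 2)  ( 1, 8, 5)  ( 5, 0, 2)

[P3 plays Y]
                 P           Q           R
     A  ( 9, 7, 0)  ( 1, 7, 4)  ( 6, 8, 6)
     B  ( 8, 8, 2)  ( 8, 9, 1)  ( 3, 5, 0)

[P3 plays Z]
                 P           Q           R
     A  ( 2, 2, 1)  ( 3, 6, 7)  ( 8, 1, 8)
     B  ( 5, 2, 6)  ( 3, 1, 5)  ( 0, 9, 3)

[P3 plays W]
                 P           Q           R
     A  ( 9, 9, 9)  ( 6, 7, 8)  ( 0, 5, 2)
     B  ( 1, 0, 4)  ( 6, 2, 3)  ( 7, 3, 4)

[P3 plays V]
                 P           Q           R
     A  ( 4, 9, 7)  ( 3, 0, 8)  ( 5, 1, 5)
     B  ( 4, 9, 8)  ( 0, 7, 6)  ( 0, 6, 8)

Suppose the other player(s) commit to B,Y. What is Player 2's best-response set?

u_2(P vs B,Y) = 8
u_2(Q vs B,Y) = 9
u_2(R vs B,Y) = 5
max payoff 9 at {Q}

BR_2 = {Q}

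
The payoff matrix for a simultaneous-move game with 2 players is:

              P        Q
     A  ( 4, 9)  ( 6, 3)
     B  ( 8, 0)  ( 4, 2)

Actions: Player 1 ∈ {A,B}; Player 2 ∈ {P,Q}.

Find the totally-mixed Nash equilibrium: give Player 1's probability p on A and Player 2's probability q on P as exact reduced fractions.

P1 indiff ⇒ q·4+(1-q)·6 = q·8+(1-q)·4 ⇒ q(-4) = (1-q)(-2) ⇒ q = 1/3
P2 indiff ⇒ p·9+(1-p)·0 = p·3+(1-p)·2 ⇒ p(6) = (1-p)(2) ⇒ p = 1/4

p=1/4, q=1/3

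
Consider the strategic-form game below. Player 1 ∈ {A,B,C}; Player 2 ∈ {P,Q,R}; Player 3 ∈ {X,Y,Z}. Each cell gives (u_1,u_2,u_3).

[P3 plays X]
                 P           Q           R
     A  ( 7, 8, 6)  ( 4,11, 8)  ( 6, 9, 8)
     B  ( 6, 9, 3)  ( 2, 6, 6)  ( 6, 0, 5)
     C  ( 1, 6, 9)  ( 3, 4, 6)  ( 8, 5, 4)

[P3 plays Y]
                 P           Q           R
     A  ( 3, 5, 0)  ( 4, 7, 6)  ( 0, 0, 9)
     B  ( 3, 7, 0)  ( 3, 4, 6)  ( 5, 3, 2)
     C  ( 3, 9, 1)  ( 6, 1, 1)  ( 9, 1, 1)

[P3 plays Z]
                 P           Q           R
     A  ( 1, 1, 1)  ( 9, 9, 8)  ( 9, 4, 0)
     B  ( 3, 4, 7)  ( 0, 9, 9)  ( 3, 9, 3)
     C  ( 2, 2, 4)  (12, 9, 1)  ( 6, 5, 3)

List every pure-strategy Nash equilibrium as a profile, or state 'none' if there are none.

(A,P,X): not NE [P2→Q gives 11>8]
(A,P,Y): not NE [P2→Q gives 7>5; P3→X gives 6>0]
(A,P,Z): not NE [P1→B gives 3>1; P2→Q gives 9>1; P3→X gives 6>1]
(A,Q,X): NE
(A,Q,Y): not NE [P1→C gives 6>4; P3→Z gives 8>6]
(A,Q,Z): not NE [P1→C gives 12>9]
(A,R,X): not NE [P1→C gives 8>6; P2→Q gives 11>9; P3→Y gives 9>8]
(A,R,Y): not NE [P1→C gives 9>0; P2→Q gives 7>0]
(A,R,Z): not NE [P2→Q gives 9>4; P3→Y gives 9>0]
(B,P,X): not NE [P1→A gives 7>6; P3→Z gives 7>3]
(B,P,Y): not NE [P3→Z gives 7>0]
(B,P,Z): not NE [P2→R gives 9>4]
(B,Q,X): not NE [P1→A gives 4>2; P2→P gives 9>6; P3→Z gives 9>6]
(B,Q,Y): not NE [P1→C gives 6>3; P2→P gives 7>4; P3→Z gives 9>6]
(B,Q,Z): not NE [P1→C gives 12>0]
(B,R,X): not NE [P1→C gives 8>6; P2→P gives 9>0]
(B,R,Y): not NE [P1→C gives 9>5; P2→P gives 7>3; P3→X gives 5>2]
(B,R,Z): not NE [P1→A gives 9>3; P3→X gives 5>3]
(C,P,X): not NE [P1→A gives 7>1]
(C,P,Y): not NE [P3→X gives 9>1]
(C,P,Z): not NE [P1→B gives 3>2; P2→Q gives 9>2; P3→X gives 9>4]
(C,Q,X): not NE [P1→A gives 4>3; P2→P gives 6>4]
(C,Q,Y): not NE [P2→P gives 9>1; P3→X gives 6>1]
(C,Q,Z): not NE [P3→X gives 6>1]
(C,R,X): not NE [P2→P gives 6>5]
(C,R,Y): not NE [P2→P gives 9>1; P3→X gives 4>1]
(C,R,Z): not NE [P1→A gives 9>6; P2→Q gives 9>5; P3→X gives 4>3]

PSNE = {(A,Q,X)}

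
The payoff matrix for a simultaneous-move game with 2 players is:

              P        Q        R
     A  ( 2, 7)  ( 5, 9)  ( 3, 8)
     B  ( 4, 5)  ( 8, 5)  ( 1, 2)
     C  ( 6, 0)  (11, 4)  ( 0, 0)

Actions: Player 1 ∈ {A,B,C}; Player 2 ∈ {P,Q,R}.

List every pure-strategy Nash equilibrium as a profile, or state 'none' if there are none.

(A,P): not NE [P1→C gives 6>2; P2→Q gives 9>7]
(A,Q): not NE [P1→C gives 11>5]
(A,R): not NE [P2→Q gives 9>8]
(B,P): not NE [P1→C gives 6>4]
(B,Q): not NE [P1→C gives 11>8]
(B,R): not NE [P1→A gives 3>1; P2→Q gives 5>2]
(C,P): not NE [P2→Q gives 4>0]
(C,Q): NE
(C,R): not NE [P1→A gives 3>0; P2→Q gives 4>0]

Nash profiles: (C,Q)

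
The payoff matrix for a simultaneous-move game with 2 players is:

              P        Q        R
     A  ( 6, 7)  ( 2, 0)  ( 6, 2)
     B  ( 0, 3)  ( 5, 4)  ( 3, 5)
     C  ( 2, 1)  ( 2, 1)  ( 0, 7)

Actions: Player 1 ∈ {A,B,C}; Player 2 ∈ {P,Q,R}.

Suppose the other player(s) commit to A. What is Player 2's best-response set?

u_2(P vs A) = 7
u_2(Q vs A) = 0
u_2(R vs A) = 2
max payoff 7 at {P}

P2 best: {P}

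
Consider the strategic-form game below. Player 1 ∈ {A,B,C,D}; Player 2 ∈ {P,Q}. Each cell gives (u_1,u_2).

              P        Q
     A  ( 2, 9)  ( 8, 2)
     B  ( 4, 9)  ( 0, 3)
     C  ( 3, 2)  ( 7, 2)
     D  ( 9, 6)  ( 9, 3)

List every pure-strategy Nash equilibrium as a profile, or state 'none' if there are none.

Nash profiles: (D,P)

(A,P): not NE [P1→D gives 9>2]
(A,Q): not NE [P1→D gives 9>8; P2→P gives 9>2]
(B,P): not NE [P1→D gives 9>4]
(B,Q): not NE [P1→D gives 9>0; P2→P gives 9>3]
(C,P): not NE [P1→D gives 9>3]
(C,Q): not NE [P1→D gives 9>7]
(D,P): NE
(D,Q): not NE [P2→P gives 6>3]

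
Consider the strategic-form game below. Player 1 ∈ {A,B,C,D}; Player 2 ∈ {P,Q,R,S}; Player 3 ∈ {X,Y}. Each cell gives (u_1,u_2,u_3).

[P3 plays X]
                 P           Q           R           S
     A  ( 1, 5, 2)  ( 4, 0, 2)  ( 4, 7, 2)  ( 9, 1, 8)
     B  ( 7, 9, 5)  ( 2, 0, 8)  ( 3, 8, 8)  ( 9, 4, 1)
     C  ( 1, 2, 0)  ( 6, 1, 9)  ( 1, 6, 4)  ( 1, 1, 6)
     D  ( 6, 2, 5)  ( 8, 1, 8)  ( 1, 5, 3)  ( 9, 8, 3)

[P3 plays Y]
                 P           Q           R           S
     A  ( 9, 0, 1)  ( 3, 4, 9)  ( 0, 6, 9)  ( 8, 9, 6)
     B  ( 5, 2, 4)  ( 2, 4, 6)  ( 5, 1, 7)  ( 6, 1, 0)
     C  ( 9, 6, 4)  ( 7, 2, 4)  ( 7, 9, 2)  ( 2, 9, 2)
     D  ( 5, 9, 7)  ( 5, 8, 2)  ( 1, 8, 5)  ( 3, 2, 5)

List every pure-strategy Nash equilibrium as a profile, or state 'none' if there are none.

PSNE = {(B,P,X)}

(A,P,X): not NE [P1→B gives 7>1; P2→R gives 7>5]
(A,P,Y): not NE [P2→S gives 9>0; P3→X gives 2>1]
(A,Q,X): not NE [P1→D gives 8>4; P2→R gives 7>0; P3→Y gives 9>2]
(A,Q,Y): not NE [P1→C gives 7>3; P2→S gives 9>4]
(A,R,X): not NE [P3→Y gives 9>2]
(A,R,Y): not NE [P1→C gives 7>0; P2→S gives 9>6]
(A,S,X): not NE [P2→R gives 7>1]
(A,S,Y): not NE [P3→X gives 8>6]
(B,P,X): NE
(B,P,Y): not NE [P1→C gives 9>5; P2→Q gives 4>2; P3→X gives 5>4]
(B,Q,X): not NE [P1→D gives 8>2; P2→P gives 9>0]
(B,Q,Y): not NE [P1→C gives 7>2; P3→X gives 8>6]
(B,R,X): not NE [P1→A gives 4>3; P2→P gives 9>8]
(B,R,Y): not NE [P1→C gives 7>5; P2→Q gives 4>1; P3→X gives 8>7]
(B,S,X): not NE [P2→P gives 9>4]
(B,S,Y): not NE [P1→A gives 8>6; P2→Q gives 4>1; P3→X gives 1>0]
(C,P,X): not NE [P1→B gives 7>1; P2→R gives 6>2; P3→Y gives 4>0]
(C,P,Y): not NE [P2→S gives 9>6]
(C,Q,X): not NE [P1→D gives 8>6; P2→R gives 6>1]
(C,Q,Y): not NE [P2→S gives 9>2; P3→X gives 9>4]
(C,R,X): not NE [P1→A gives 4>1]
(C,R,Y): not NE [P3→X gives 4>2]
(C,S,X): not NE [P1→D gives 9>1; P2→R gives 6>1]
(C,S,Y): not NE [P1→A gives 8>2; P3→X gives 6>2]
(D,P,X): not NE [P1→B gives 7>6; P2→S gives 8>2; P3→Y gives 7>5]
(D,P,Y): not NE [P1→C gives 9>5]
(D,Q,X): not NE [P2→S gives 8>1]
(D,Q,Y): not NE [P1→C gives 7>5; P2→P gives 9>8; P3→X gives 8>2]
(D,R,X): not NE [P1→A gives 4>1; P2→S gives 8>5; P3→Y gives 5>3]
(D,R,Y): not NE [P1→C gives 7>1; P2→P gives 9>8]
(D,S,X): not NE [P3→Y gives 5>3]
(D,S,Y): not NE [P1→A gives 8>3; P2→P gives 9>2]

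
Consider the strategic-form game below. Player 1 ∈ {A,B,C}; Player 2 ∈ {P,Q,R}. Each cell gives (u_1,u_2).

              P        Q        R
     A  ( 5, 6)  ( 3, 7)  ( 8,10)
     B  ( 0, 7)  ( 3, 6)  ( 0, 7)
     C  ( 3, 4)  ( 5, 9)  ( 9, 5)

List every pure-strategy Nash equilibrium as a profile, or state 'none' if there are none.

Nash profiles: (C,Q)

(A,P): not NE [P2→R gives 10>6]
(A,Q): not NE [P1→C gives 5>3; P2→R gives 10>7]
(A,R): not NE [P1→C gives 9>8]
(B,P): not NE [P1→A gives 5>0]
(B,Q): not NE [P1→C gives 5>3; P2→R gives 7>6]
(B,R): not NE [P1→C gives 9>0]
(C,P): not NE [P1→A gives 5>3; P2→Q gives 9>4]
(C,Q): NE
(C,R): not NE [P2→Q gives 9>5]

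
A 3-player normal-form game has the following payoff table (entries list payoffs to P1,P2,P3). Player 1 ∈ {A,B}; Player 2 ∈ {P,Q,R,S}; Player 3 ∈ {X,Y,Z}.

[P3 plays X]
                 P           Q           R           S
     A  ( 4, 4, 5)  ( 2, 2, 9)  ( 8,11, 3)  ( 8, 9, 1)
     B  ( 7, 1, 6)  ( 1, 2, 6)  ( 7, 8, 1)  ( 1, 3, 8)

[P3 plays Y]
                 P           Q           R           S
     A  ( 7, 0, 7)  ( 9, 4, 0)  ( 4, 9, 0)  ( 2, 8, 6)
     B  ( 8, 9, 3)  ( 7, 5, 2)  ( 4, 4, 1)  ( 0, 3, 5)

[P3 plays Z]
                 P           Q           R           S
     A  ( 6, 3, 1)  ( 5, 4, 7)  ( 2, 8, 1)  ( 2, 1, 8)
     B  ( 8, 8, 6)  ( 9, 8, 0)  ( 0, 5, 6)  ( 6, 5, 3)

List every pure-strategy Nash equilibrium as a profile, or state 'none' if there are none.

(A,P,X): not NE [P1→B gives 7>4; P2→R gives 11>4; P3→Y gives 7>5]
(A,P,Y): not NE [P1→B gives 8>7; P2→R gives 9>0]
(A,P,Z): not NE [P1→B gives 8>6; P2→R gives 8>3; P3→Y gives 7>1]
(A,Q,X): not NE [P2→R gives 11>2]
(A,Q,Y): not NE [P2→R gives 9>4; P3→X gives 9>0]
(A,Q,Z): not NE [P1→B gives 9>5; P2→R gives 8>4; P3→X gives 9>7]
(A,R,X): NE
(A,R,Y): not NE [P3→X gives 3>0]
(A,R,Z): not NE [P3→X gives 3>1]
(A,S,X): not NE [P2→R gives 11>9; P3→Z gives 8>1]
(A,S,Y): not NE [P2→R gives 9>8; P3→Z gives 8>6]
(A,S,Z): not NE [P1→B gives 6>2; P2→R gives 8>1]
(B,P,X): not NE [P2→R gives 8>1]
(B,P,Y): not NE [P3→Z gives 6>3]
(B,P,Z): NE
(B,Q,X): not NE [P1→A gives 2>1; P2→R gives 8>2]
(B,Q,Y): not NE [P1→A gives 9>7; P2→P gives 9>5; P3→X gives 6>2]
(B,Q,Z): not NE [P3→X gives 6>0]
(B,R,X): not NE [P1→A gives 8>7; P3→Z gives 6>1]
(B,R,Y): not NE [P2→P gives 9>4; P3→Z gives 6>1]
(B,R,Z): not NE [P1→A gives 2>0; P2→Q gives 8>5]
(B,S,X): not NE [P1→A gives 8>1; P2→R gives 8>3]
(B,S,Y): not NE [P1→A gives 2>0; P2→P gives 9>3; P3→X gives 8>5]
(B,S,Z): not NE [P2→Q gives 8>5; P3→X gives 8>3]

PSNE = {(A,R,X), (B,P,Z)}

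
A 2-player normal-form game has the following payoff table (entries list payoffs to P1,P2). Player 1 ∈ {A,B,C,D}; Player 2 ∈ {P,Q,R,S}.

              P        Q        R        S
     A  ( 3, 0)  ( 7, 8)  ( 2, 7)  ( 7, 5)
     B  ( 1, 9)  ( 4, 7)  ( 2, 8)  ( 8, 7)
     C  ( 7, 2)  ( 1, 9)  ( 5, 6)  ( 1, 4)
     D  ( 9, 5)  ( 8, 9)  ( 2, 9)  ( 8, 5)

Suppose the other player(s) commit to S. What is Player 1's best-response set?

P1 best: {B,D}

u_1(A vs S) = 7
u_1(B vs S) = 8
u_1(C vs S) = 1
u_1(D vs S) = 8
max payoff 8 at {B,D}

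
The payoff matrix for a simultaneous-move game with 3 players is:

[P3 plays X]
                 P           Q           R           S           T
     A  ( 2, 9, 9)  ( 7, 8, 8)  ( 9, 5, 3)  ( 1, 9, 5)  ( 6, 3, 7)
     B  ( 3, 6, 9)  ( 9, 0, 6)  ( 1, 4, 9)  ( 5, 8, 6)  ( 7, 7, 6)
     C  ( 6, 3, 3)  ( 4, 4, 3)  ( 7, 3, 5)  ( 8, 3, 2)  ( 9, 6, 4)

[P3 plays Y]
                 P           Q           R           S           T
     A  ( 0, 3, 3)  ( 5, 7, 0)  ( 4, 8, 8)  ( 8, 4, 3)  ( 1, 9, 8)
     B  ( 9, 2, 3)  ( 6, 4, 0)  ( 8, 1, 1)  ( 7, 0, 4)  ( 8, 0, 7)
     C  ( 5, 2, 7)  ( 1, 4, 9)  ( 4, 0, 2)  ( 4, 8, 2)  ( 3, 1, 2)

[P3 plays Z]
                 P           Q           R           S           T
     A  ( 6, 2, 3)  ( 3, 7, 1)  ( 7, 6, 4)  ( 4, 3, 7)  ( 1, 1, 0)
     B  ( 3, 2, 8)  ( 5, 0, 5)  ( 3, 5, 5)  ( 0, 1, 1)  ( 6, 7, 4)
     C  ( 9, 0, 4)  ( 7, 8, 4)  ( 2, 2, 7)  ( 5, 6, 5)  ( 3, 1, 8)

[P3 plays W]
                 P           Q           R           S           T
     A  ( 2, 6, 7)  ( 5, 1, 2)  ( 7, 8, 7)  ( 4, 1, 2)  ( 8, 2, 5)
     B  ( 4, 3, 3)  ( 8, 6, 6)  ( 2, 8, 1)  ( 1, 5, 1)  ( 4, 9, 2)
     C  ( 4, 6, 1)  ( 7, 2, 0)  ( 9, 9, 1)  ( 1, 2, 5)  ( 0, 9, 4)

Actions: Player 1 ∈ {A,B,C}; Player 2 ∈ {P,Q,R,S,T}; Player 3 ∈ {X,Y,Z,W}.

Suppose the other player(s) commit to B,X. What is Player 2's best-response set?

u_2(P vs B,X) = 6
u_2(Q vs B,X) = 0
u_2(R vs B,X) = 4
u_2(S vs B,X) = 8
u_2(T vs B,X) = 7
max payoff 8 at {S}

P2 best: {S}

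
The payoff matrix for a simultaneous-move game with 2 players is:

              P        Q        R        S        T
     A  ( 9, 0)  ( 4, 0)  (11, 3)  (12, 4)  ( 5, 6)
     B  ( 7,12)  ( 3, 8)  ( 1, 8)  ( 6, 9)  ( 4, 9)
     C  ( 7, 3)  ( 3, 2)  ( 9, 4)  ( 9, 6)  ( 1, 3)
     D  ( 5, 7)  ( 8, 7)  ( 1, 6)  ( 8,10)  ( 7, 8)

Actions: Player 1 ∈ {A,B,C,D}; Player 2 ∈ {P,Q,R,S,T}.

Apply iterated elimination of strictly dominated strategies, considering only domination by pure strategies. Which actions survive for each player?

Survivors P1:{A,D} P2:{S,T}

P1 drop B (A beats it: P:9>7 Q:4>3 R:11>1 S:12>6 T:5>4)
P1 drop C (A beats it: P:9>7 Q:4>3 R:11>9 S:12>9 T:5>1)
P2 drop P (S beats it: A:4>0 D:10>7)
P2 drop Q (S beats it: A:4>0 D:10>7)
P2 drop R (S beats it: A:4>3 D:10>6)
P1→{A,D} P2→{S,T}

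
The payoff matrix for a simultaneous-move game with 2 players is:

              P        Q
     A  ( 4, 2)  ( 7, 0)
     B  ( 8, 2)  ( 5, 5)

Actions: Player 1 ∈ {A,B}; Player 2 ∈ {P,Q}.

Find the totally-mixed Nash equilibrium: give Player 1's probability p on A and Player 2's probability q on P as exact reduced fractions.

P1 indiff ⇒ q·4+(1-q)·7 = q·8+(1-q)·5 ⇒ q(-4) = (1-q)(-2) ⇒ q = 1/3
P2 indiff ⇒ p·2+(1-p)·2 = p·0+(1-p)·5 ⇒ p(2) = (1-p)(3) ⇒ p = 3/5

p=3/5, q=1/3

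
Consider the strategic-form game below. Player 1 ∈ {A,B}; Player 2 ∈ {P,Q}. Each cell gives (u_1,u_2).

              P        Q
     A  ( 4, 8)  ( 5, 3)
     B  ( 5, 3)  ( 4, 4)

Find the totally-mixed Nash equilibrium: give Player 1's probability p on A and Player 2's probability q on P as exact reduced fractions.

P1 indiff ⇒ q·4+(1-q)·5 = q·5+(1-q)·4 ⇒ q(-1) = (1-q)(-1) ⇒ q = 1/2
P2 indiff ⇒ p·8+(1-p)·3 = p·3+(1-p)·4 ⇒ p(5) = (1-p)(1) ⇒ p = 1/6

p=1/6, q=1/2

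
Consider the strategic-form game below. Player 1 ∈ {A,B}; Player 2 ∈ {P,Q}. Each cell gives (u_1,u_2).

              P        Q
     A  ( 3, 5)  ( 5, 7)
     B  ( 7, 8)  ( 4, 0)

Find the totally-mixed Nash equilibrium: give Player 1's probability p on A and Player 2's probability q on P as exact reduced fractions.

P1 mixes 4/5 on A; P2 mixes 1/5 on P

P1 indiff ⇒ q·3+(1-q)·5 = q·7+(1-q)·4 ⇒ q(-4) = (1-q)(-1) ⇒ q = 1/5
P2 indiff ⇒ p·5+(1-p)·8 = p·7+(1-p)·0 ⇒ p(-2) = (1-p)(-8) ⇒ p = 4/5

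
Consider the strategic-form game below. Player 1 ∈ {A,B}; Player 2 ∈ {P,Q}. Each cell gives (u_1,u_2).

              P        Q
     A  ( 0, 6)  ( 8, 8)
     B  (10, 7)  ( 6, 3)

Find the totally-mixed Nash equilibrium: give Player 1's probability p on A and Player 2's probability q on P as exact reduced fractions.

P1 indiff ⇒ q·0+(1-q)·8 = q·10+(1-q)·6 ⇒ q(-10) = (1-q)(-2) ⇒ q = 1/6
P2 indiff ⇒ p·6+(1-p)·7 = p·8+(1-p)·3 ⇒ p(-2) = (1-p)(-4) ⇒ p = 2/3

P1 mixes 2/3 on A; P2 mixes 1/6 on P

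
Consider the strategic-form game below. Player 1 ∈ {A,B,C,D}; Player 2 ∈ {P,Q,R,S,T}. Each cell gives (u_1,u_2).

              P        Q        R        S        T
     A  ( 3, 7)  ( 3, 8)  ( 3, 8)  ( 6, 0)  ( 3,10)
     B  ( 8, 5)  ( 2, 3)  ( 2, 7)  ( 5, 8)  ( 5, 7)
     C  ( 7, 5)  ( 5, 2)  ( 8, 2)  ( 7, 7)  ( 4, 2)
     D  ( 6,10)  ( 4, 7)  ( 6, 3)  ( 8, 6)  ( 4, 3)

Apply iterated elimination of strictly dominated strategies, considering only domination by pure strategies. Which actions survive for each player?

P1 drop A (C beats it: P:7>3 Q:5>3 R:8>3 S:7>6 T:4>3)
P2 drop Q (P beats it: B:5>3 C:5>2 D:10>7)
P2 drop R (S beats it: B:8>7 C:7>2 D:6>3)
P2 drop T (S beats it: B:8>7 C:7>2 D:6>3)
P1→{B,C,D} P2→{P,S}

Remaining: P1:{B,C,D} P2:{P,S}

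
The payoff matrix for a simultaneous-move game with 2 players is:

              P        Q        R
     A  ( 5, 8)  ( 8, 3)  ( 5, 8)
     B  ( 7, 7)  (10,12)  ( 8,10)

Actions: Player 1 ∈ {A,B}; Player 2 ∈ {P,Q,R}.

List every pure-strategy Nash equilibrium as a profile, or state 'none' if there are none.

NE set: (B,Q)

(A,P): not NE [P1→B gives 7>5]
(A,Q): not NE [P1→B gives 10>8; P2→R gives 8>3]
(A,R): not NE [P1→B gives 8>5]
(B,P): not NE [P2→Q gives 12>7]
(B,Q): NE
(B,R): not NE [P2→Q gives 12>10]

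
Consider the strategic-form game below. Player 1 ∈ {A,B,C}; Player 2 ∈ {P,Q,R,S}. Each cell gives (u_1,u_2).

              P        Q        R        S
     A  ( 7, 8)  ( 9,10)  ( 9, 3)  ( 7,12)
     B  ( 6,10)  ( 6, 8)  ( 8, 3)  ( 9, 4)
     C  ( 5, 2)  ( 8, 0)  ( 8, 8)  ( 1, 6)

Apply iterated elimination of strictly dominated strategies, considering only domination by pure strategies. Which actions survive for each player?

Survivors P1:{A,B} P2:{P,Q,S}

P1 drop C (A beats it: P:7>5 Q:9>8 R:9>8 S:7>1)
P2 drop R (P beats it: A:8>3 B:10>3)
P1→{A,B} P2→{P,Q,S}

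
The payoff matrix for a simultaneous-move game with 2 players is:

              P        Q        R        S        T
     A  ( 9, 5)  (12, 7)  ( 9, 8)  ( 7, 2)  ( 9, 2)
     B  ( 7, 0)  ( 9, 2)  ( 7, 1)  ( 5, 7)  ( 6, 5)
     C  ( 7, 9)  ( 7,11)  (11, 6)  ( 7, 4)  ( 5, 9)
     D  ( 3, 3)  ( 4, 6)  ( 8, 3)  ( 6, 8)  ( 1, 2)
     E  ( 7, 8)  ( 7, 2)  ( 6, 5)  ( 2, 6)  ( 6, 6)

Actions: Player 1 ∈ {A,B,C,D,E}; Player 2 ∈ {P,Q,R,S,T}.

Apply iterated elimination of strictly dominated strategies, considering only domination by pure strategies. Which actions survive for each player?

Remaining: P1:{A,C} P2:{Q,R}

P1 drop B (A beats it: P:9>7 Q:12>9 R:9>7 S:7>5 T:9>6)
P1 drop D (A beats it: P:9>3 Q:12>4 R:9>8 S:7>6 T:9>1)
P1 drop E (A beats it: P:9>7 Q:12>7 R:9>6 S:7>2 T:9>6)
P2 drop P (Q beats it: A:7>5 C:11>9)
P2 drop S (Q beats it: A:7>2 C:11>4)
P2 drop T (Q beats it: A:7>2 C:11>9)
P1→{A,C} P2→{Q,R}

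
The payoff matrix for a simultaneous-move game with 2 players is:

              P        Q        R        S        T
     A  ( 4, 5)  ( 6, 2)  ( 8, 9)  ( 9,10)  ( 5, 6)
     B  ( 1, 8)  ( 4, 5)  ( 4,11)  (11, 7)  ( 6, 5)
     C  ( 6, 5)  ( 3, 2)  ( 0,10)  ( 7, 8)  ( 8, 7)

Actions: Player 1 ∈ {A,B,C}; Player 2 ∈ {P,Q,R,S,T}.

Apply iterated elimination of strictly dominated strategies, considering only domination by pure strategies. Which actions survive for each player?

P2 drop P (R beats it: A:9>5 B:11>8 C:10>5)
P2 drop Q (R beats it: A:9>2 B:11>5 C:10>2)
P2 drop T (R beats it: A:9>6 B:11>5 C:10>7)
P1 drop C (A beats it: R:8>0 S:9>7)
P1→{A,B} P2→{R,S}

IESDS → P1:{A,B} P2:{R,S}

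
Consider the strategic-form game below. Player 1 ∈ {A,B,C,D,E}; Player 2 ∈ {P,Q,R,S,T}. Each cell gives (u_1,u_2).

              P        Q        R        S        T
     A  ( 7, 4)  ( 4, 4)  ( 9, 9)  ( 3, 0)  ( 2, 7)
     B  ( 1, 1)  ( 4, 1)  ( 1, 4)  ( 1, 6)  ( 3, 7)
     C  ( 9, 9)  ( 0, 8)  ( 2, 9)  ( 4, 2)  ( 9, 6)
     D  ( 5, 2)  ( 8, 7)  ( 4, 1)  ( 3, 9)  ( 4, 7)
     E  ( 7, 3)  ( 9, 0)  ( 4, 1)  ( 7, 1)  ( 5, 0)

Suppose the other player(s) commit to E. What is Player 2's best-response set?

P2 best: {P}

u_2(P vs E) = 3
u_2(Q vs E) = 0
u_2(R vs E) = 1
u_2(S vs E) = 1
u_2(T vs E) = 0
max payoff 3 at {P}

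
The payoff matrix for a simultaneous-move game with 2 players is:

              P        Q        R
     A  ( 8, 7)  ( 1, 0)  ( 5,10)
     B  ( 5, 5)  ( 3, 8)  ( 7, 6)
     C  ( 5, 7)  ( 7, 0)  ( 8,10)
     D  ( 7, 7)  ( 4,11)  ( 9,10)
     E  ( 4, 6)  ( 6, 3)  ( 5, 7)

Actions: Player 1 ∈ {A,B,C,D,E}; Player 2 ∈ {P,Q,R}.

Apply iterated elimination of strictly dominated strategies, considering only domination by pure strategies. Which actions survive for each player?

Remaining: P1:{C,D} P2:{Q,R}

P1 drop B (D beats it: P:7>5 Q:4>3 R:9>7)
P1 drop E (C beats it: P:5>4 Q:7>6 R:8>5)
P2 drop P (R beats it: A:10>7 C:10>7 D:10>7)
P1 drop A (C beats it: Q:7>1 R:8>5)
P1→{C,D} P2→{Q,R}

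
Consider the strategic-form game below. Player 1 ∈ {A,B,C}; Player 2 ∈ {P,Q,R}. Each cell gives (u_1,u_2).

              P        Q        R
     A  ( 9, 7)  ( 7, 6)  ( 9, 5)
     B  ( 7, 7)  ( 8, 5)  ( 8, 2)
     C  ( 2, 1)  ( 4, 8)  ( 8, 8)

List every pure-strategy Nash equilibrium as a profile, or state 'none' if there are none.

(A,P): NE
(A,Q): not NE [P1→B gives 8>7; P2→P gives 7>6]
(A,R): not NE [P2→P gives 7>5]
(B,P): not NE [P1→A gives 9>7]
(B,Q): not NE [P2→P gives 7>5]
(B,R): not NE [P1→A gives 9>8; P2→P gives 7>2]
(C,P): not NE [P1→A gives 9>2; P2→R gives 8>1]
(C,Q): not NE [P1→B gives 8>4]
(C,R): not NE [P1→A gives 9>8]

PSNE = {(A,P)}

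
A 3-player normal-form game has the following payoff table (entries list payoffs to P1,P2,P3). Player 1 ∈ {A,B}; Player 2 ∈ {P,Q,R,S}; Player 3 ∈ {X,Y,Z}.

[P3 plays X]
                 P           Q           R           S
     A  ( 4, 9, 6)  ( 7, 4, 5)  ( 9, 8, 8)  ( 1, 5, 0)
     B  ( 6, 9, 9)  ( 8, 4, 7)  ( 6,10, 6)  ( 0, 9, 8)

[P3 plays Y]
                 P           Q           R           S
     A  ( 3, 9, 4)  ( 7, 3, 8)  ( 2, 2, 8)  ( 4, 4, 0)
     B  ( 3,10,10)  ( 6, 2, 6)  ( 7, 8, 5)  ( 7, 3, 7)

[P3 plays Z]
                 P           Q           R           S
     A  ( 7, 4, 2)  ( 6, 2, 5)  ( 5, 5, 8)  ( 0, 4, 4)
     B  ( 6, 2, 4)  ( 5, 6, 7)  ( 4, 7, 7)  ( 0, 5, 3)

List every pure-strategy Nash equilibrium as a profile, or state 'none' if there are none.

Nash profiles: (A,R,Z), (B,P,Y)

(A,P,X): not NE [P1→B gives 6>4]
(A,P,Y): not NE [P3→X gives 6>4]
(A,P,Z): not NE [P2→R gives 5>4; P3→X gives 6>2]
(A,Q,X): not NE [P1→B gives 8>7; P2→P gives 9>4; P3→Y gives 8>5]
(A,Q,Y): not NE [P2→P gives 9>3]
(A,Q,Z): not NE [P2→R gives 5>2; P3→Y gives 8>5]
(A,R,X): not NE [P2→P gives 9>8]
(A,R,Y): not NE [P1→B gives 7>2; P2→P gives 9>2]
(A,R,Z): NE
(A,S,X): not NE [P2→P gives 9>5; P3→Z gives 4>0]
(A,S,Y): not NE [P1→B gives 7>4; P2→P gives 9>4; P3→Z gives 4>0]
(A,S,Z): not NE [P2→R gives 5>4]
(B,P,X): not NE [P2→R gives 10>9; P3→Y gives 10>9]
(B,P,Y): NE
(B,P,Z): not NE [P1→A gives 7>6; P2→R gives 7>2; P3→Y gives 10>4]
(B,Q,X): not NE [P2→R gives 10>4]
(B,Q,Y): not NE [P1→A gives 7>6; P2→P gives 10>2; P3→Z gives 7>6]
(B,Q,Z): not NE [P1→A gives 6>5; P2→R gives 7>6]
(B,R,X): not NE [P1→A gives 9>6; P3→Z gives 7>6]
(B,R,Y): not NE [P2→P gives 10>8; P3→Z gives 7>5]
(B,R,Z): not NE [P1→A gives 5>4]
(B,S,X): not NE [P1→A gives 1>0; P2→R gives 10>9]
(B,S,Y): not NE [P2→P gives 10>3; P3→X gives 8>7]
(B,S,Z): not NE [P2→R gives 7>5; P3→X gives 8>3]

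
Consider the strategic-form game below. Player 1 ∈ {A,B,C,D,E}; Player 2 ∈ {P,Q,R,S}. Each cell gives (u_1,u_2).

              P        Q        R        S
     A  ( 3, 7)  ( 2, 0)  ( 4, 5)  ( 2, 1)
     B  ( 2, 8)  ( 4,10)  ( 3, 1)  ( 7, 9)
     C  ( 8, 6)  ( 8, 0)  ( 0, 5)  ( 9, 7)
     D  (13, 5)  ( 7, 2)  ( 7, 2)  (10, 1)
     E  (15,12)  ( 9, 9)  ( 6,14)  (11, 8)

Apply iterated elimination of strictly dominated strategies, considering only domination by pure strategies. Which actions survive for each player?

IESDS → P1:{D,E} P2:{P,R}

P1 drop A (D beats it: P:13>3 Q:7>2 R:7>4 S:10>2)
P1 drop B (D beats it: P:13>2 Q:7>4 R:7>3 S:10>7)
P1 drop C (E beats it: P:15>8 Q:9>8 R:6>0 S:11>9)
P2 drop Q (P beats it: D:5>2 E:12>9)
P2 drop S (P beats it: D:5>1 E:12>8)
P1→{D,E} P2→{P,R}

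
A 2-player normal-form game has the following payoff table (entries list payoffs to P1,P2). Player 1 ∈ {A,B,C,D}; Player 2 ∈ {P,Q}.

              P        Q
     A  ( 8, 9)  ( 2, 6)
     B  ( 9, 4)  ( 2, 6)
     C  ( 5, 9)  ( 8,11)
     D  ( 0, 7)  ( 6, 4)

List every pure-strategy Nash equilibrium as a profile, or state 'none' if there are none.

NE set: (C,Q)

(A,P): not NE [P1→B gives 9>8]
(A,Q): not NE [P1→C gives 8>2; P2→P gives 9>6]
(B,P): not NE [P2→Q gives 6>4]
(B,Q): not NE [P1→C gives 8>2]
(C,P): not NE [P1→B gives 9>5; P2→Q gives 11>9]
(C,Q): NE
(D,P): not NE [P1→B gives 9>0]
(D,Q): not NE [P1→C gives 8>6; P2→P gives 7>4]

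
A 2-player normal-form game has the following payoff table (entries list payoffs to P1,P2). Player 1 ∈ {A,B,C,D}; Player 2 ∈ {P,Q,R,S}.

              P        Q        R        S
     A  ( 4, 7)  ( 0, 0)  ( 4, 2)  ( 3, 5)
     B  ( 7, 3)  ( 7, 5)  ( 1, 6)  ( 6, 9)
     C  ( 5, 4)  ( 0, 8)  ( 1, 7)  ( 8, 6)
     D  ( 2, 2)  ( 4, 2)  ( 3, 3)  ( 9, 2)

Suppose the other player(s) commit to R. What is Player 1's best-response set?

u_1(A vs R) = 4
u_1(B vs R) = 1
u_1(C vs R) = 1
u_1(D vs R) = 3
max payoff 4 at {A}

P1 best: {A}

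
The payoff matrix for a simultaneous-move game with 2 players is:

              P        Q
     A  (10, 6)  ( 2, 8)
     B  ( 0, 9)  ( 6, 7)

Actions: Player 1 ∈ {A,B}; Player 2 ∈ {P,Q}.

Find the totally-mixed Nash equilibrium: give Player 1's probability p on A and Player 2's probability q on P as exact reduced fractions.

P1 indiff ⇒ q·10+(1-q)·2 = q·0+(1-q)·6 ⇒ q(10) = (1-q)(4) ⇒ q = 2/7
P2 indiff ⇒ p·6+(1-p)·9 = p·8+(1-p)·7 ⇒ p(-2) = (1-p)(-2) ⇒ p = 1/2

p=1/2, q=2/7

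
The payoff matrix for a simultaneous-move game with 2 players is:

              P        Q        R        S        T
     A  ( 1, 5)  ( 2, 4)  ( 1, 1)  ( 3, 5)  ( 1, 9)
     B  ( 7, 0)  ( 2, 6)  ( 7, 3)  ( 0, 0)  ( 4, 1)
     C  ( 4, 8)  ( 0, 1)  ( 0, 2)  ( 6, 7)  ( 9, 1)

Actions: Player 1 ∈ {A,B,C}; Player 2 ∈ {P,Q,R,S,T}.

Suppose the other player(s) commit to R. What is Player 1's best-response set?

u_1(A vs R) = 1
u_1(B vs R) = 7
u_1(C vs R) = 0
max payoff 7 at {B}

P1 best: {B}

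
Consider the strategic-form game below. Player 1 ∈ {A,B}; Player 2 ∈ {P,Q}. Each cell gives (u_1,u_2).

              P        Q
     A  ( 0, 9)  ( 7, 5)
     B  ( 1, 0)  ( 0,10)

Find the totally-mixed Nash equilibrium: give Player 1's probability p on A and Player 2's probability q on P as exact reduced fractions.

(p,q) = (5/7, 7/8)

P1 indiff ⇒ q·0+(1-q)·7 = q·1+(1-q)·0 ⇒ q(-1) = (1-q)(-7) ⇒ q = 7/8
P2 indiff ⇒ p·9+(1-p)·0 = p·5+(1-p)·10 ⇒ p(4) = (1-p)(10) ⇒ p = 5/7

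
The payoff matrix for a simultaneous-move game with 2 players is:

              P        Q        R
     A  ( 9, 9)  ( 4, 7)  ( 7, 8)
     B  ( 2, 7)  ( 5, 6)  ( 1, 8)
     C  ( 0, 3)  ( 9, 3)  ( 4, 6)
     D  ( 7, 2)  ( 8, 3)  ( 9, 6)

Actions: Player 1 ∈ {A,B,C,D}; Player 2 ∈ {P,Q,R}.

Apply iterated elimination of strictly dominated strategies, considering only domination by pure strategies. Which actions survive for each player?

P1 drop B (D beats it: P:7>2 Q:8>5 R:9>1)
P2 drop Q (R beats it: A:8>7 C:6>3 D:6>3)
P1 drop C (A beats it: P:9>0 R:7>4)
P1→{A,D} P2→{P,R}

IESDS → P1:{A,D} P2:{P,R}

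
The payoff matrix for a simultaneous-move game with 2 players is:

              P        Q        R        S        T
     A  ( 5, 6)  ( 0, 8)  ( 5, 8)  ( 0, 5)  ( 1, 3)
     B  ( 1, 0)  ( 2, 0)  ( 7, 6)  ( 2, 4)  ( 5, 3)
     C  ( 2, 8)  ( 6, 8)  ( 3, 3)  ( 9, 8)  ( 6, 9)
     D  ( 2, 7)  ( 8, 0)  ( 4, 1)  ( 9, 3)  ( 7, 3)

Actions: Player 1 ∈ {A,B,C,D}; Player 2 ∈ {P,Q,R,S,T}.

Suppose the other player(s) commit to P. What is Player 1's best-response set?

u_1(A vs P) = 5
u_1(B vs P) = 1
u_1(C vs P) = 2
u_1(D vs P) = 2
max payoff 5 at {A}

argmax u_1 = {A}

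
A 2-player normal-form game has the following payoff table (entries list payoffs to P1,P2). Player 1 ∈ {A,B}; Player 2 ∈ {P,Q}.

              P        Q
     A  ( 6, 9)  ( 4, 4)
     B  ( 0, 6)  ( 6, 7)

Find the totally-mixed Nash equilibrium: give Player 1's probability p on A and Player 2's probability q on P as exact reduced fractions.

P1 indiff ⇒ q·6+(1-q)·4 = q·0+(1-q)·6 ⇒ q(6) = (1-q)(2) ⇒ q = 1/4
P2 indiff ⇒ p·9+(1-p)·6 = p·4+(1-p)·7 ⇒ p(5) = (1-p)(1) ⇒ p = 1/6

(p,q) = (1/6, 1/4)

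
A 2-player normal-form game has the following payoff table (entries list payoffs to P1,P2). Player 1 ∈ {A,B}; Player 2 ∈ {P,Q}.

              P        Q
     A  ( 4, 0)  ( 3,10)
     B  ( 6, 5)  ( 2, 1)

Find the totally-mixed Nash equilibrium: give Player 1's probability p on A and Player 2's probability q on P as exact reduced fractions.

P1 indiff ⇒ q·4+(1-q)·3 = q·6+(1-q)·2 ⇒ q(-2) = (1-q)(-1) ⇒ q = 1/3
P2 indiff ⇒ p·0+(1-p)·5 = p·10+(1-p)·1 ⇒ p(-10) = (1-p)(-4) ⇒ p = 2/7

P1 mixes 2/7 on A; P2 mixes 1/3 on P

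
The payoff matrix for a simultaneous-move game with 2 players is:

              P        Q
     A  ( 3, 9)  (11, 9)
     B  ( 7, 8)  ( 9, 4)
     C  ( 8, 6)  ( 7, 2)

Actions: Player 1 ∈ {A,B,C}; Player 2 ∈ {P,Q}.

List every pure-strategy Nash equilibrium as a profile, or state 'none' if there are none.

PSNE = {(A,Q), (C,P)}

(A,P): not NE [P1→C gives 8>3]
(A,Q): NE
(B,P): not NE [P1→C gives 8>7]
(B,Q): not NE [P1→A gives 11>9; P2→P gives 8>4]
(C,P): NE
(C,Q): not NE [P1→A gives 11>7; P2→P gives 6>2]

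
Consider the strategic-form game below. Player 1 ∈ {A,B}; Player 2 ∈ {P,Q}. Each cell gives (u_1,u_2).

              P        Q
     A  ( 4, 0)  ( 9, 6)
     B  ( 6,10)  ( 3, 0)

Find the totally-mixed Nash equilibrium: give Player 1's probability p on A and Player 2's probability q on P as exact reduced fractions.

P1 indiff ⇒ q·4+(1-q)·9 = q·6+(1-q)·3 ⇒ q(-2) = (1-q)(-6) ⇒ q = 3/4
P2 indiff ⇒ p·0+(1-p)·10 = p·6+(1-p)·0 ⇒ p(-6) = (1-p)(-10) ⇒ p = 5/8

p=5/8, q=3/4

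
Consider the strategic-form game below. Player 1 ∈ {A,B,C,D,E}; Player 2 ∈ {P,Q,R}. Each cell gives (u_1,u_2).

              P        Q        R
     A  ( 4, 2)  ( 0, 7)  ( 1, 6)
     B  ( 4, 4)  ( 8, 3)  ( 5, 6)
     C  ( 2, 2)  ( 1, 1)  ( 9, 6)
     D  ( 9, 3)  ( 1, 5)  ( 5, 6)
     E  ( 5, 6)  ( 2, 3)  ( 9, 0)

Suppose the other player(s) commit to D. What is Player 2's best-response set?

argmax u_2 = {R}

u_2(P vs D) = 3
u_2(Q vs D) = 5
u_2(R vs D) = 6
max payoff 6 at {R}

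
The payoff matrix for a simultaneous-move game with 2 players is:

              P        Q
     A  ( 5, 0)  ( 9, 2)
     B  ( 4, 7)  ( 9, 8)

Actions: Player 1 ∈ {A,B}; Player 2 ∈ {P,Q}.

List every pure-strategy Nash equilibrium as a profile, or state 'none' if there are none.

(A,P): not NE [P2→Q gives 2>0]
(A,Q): NE
(B,P): not NE [P1→A gives 5>4; P2→Q gives 8>7]
(B,Q): NE

PSNE = {(A,Q), (B,Q)}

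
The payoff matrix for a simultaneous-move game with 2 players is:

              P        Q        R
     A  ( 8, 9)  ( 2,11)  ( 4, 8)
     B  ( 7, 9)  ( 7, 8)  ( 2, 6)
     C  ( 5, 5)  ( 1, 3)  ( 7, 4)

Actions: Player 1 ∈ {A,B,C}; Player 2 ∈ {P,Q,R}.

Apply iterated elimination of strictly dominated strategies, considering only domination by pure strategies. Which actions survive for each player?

Remaining: P1:{A,B} P2:{P,Q}

P2 drop R (P beats it: A:9>8 B:9>6 C:5>4)
P1 drop C (A beats it: P:8>5 Q:2>1)
P1→{A,B} P2→{P,Q}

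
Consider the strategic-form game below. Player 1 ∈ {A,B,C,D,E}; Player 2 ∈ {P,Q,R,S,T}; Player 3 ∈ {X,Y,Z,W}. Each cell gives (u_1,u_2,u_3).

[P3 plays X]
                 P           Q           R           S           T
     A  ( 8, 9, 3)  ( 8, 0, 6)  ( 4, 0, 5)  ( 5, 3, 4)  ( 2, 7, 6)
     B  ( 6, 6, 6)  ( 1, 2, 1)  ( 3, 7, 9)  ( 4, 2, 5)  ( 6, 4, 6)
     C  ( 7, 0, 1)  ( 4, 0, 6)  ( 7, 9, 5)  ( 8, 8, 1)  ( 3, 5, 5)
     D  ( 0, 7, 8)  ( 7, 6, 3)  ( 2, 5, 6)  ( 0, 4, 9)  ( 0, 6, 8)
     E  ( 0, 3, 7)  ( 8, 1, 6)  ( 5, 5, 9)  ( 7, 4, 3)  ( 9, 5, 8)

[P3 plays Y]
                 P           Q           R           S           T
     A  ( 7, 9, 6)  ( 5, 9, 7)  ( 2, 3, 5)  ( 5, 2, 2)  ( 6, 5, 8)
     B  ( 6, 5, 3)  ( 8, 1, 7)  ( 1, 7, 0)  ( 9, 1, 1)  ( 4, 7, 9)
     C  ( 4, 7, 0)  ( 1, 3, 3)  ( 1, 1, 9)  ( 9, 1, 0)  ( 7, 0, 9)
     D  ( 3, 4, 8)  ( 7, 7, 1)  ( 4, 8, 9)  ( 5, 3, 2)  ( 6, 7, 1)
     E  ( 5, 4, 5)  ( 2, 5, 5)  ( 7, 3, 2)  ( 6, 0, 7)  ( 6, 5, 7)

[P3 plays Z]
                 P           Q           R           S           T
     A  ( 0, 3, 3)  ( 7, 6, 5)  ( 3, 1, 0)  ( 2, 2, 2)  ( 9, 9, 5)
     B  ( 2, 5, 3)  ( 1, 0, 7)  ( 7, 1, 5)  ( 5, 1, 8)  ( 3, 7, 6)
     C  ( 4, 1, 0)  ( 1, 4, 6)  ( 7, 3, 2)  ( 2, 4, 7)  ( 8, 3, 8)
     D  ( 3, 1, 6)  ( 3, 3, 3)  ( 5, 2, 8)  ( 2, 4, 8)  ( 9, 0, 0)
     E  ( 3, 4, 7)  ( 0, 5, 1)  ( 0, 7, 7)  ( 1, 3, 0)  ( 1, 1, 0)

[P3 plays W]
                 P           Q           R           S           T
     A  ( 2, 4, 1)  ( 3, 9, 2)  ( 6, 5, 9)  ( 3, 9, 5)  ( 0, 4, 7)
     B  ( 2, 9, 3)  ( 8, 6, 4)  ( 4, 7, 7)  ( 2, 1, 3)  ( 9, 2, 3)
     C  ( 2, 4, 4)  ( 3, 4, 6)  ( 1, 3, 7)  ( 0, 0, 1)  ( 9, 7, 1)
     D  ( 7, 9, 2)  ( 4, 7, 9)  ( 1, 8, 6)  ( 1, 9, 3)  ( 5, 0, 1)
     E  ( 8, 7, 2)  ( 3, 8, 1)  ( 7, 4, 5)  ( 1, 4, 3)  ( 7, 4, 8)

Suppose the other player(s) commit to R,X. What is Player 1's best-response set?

P1 best: {C}

u_1(A vs R,X) = 4
u_1(B vs R,X) = 3
u_1(C vs R,X) = 7
u_1(D vs R,X) = 2
u_1(E vs R,X) = 5
max payoff 7 at {C}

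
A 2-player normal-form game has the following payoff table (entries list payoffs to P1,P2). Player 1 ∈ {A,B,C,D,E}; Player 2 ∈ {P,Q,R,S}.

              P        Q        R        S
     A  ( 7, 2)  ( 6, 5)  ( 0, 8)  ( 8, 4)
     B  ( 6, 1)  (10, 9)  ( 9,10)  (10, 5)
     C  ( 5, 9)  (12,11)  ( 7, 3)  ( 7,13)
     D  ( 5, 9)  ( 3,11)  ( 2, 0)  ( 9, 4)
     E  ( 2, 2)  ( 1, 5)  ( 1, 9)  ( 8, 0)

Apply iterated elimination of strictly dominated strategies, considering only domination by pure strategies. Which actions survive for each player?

P1 drop D (B beats it: P:6>5 Q:10>3 R:9>2 S:10>9)
P1 drop E (B beats it: P:6>2 Q:10>1 R:9>1 S:10>8)
P2 drop P (Q beats it: A:5>2 B:9>1 C:11>9)
P1 drop A (B beats it: Q:10>6 R:9>0 S:10>8)
P1→{B,C} P2→{Q,R,S}

IESDS → P1:{B,C} P2:{Q,R,S}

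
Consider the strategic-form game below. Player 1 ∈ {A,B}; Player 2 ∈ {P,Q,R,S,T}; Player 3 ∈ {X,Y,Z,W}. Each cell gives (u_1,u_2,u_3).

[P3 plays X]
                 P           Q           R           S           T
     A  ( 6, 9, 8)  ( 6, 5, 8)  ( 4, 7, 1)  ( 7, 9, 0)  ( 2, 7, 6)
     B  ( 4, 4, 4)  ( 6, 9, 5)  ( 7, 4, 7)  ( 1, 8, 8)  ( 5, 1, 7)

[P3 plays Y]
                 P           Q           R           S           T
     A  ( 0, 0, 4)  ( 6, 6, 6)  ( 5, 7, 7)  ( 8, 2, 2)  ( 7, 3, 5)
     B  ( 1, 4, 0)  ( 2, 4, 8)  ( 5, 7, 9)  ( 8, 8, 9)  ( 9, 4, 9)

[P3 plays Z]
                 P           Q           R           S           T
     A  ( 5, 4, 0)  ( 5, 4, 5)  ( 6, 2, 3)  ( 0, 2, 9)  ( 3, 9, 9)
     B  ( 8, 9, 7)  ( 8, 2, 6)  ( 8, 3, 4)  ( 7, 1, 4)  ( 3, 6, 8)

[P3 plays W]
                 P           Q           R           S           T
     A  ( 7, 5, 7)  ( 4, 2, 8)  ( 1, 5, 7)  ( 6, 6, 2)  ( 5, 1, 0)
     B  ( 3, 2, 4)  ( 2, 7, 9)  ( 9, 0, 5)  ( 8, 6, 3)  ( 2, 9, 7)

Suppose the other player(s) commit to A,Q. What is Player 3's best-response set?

u_3(X vs A,Q) = 8
u_3(Y vs A,Q) = 6
u_3(Z vs A,Q) = 5
u_3(W vs A,Q) = 8
max payoff 8 at {X,W}

argmax u_3 = {X,W}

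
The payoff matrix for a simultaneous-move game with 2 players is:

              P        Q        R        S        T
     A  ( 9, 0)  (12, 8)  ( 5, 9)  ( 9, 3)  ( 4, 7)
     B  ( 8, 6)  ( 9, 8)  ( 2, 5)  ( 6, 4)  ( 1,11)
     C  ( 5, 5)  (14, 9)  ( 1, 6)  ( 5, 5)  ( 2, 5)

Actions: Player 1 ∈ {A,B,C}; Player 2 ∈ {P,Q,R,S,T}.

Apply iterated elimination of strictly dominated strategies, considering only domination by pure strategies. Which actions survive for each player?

Remaining: P1:{A,C} P2:{Q,R}

P1 drop B (A beats it: P:9>8 Q:12>9 R:5>2 S:9>6 T:4>1)
P2 drop P (Q beats it: A:8>0 C:9>5)
P2 drop S (Q beats it: A:8>3 C:9>5)
P2 drop T (Q beats it: A:8>7 C:9>5)
P1→{A,C} P2→{Q,R}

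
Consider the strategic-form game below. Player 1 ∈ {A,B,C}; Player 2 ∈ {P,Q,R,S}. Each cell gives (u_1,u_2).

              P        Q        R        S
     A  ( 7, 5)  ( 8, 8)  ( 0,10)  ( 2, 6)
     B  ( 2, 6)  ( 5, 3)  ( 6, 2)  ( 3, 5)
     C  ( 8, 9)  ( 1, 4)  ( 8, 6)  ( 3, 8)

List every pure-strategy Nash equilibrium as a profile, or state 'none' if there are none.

(A,P): not NE [P1→C gives 8>7; P2→R gives 10>5]
(A,Q): not NE [P2→R gives 10>8]
(A,R): not NE [P1→C gives 8>0]
(A,S): not NE [P1→C gives 3>2; P2→R gives 10>6]
(B,P): not NE [P1→C gives 8>2]
(B,Q): not NE [P1→A gives 8>5; P2→P gives 6>3]
(B,R): not NE [P1→C gives 8>6; P2→P gives 6>2]
(B,S): not NE [P2→P gives 6>5]
(C,P): NE
(C,Q): not NE [P1→A gives 8>1; P2→P gives 9>4]
(C,R): not NE [P2→P gives 9>6]
(C,S): not NE [P2→P gives 9>8]

PSNE = {(C,P)}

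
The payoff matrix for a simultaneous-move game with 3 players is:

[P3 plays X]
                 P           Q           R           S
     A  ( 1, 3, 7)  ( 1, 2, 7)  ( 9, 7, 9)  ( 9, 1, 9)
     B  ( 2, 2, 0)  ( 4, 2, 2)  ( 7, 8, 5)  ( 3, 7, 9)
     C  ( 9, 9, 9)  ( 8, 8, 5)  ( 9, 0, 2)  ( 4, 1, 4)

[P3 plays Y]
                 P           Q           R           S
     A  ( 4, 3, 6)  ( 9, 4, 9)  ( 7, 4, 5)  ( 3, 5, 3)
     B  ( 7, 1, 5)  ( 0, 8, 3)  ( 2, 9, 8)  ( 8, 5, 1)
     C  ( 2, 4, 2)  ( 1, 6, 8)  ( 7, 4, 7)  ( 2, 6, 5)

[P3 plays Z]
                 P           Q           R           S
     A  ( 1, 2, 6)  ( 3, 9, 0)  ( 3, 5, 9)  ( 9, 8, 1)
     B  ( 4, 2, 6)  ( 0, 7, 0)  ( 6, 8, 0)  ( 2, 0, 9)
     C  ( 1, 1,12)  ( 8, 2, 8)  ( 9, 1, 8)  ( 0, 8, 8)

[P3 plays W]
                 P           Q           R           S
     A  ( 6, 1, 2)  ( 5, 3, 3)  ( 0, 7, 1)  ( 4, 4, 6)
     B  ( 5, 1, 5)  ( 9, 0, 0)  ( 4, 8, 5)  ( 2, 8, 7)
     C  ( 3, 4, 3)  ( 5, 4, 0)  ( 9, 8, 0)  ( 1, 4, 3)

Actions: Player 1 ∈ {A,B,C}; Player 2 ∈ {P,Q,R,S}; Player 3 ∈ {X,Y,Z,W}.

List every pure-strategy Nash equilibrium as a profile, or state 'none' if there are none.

NE set: (A,R,X)

(A,P,X): not NE [P1→C gives 9>1; P2→R gives 7>3]
(A,P,Y): not NE [P1→B gives 7>4; P2→S gives 5>3; P3→X gives 7>6]
(A,P,Z): not NE [P1→B gives 4>1; P2→Q gives 9>2; P3→X gives 7>6]
(A,P,W): not NE [P2→R gives 7>1; P3→X gives 7>2]
(A,Q,X): not NE [P1→C gives 8>1; P2→R gives 7>2; P3→Y gives 9>7]
(A,Q,Y): not NE [P2→S gives 5>4]
(A,Q,Z): not NE [P1→C gives 8>3; P3→Y gives 9>0]
(A,Q,W): not NE [P1→B gives 9>5; P2→R gives 7>3; P3→Y gives 9>3]
(A,R,X): NE
(A,R,Y): not NE [P2→S gives 5>4; P3→Z gives 9>5]
(A,R,Z): not NE [P1→C gives 9>3; P2→Q gives 9>5]
(A,R,W): not NE [P1→C gives 9>0; P3→Z gives 9>1]
(A,S,X): not NE [P2→R gives 7>1]
(A,S,Y): not NE [P1→B gives 8>3; P3→X gives 9>3]
(A,S,Z): not NE [P2→Q gives 9>8; P3→X gives 9>1]
(A,S,W): not NE [P2→R gives 7>4; P3→X gives 9>6]
(B,P,X): not NE [P1→C gives 9>2; P2→R gives 8>2; P3→Z gives 6>0]
(B,P,Y): not NE [P2→R gives 9>1; P3→Z gives 6>5]
(B,P,Z): not NE [P2→R gives 8>2]
(B,P,W): not NE [P1→A gives 6>5; P2→S gives 8>1; P3→Z gives 6>5]
(B,Q,X): not NE [P1→C gives 8>4; P2→R gives 8>2; P3→Y gives 3>2]
(B,Q,Y): not NE [P1→A gives 9>0; P2→R gives 9>8]
(B,Q,Z): not NE [P1→C gives 8>0; P2→R gives 8>7; P3→Y gives 3>0]
(B,Q,W): not NE [P2→S gives 8>0; P3→Y gives 3>0]
(B,R,X): not NE [P1→C gives 9>7; P3→Y gives 8>5]
(B,R,Y): not NE [P1→C gives 7>2]
(B,R,Z): not NE [P1→C gives 9>6; P3→Y gives 8>0]
(B,R,W): not NE [P1→C gives 9>4; P3→Y gives 8>5]
(B,S,X): not NE [P1→A gives 9>3; P2→R gives 8>7]
(B,S,Y): not NE [P2→R gives 9>5; P3→Z gives 9>1]
(B,S,Z): not NE [P1→A gives 9>2; P2→R gives 8>0]
(B,S,W): not NE [P1→A gives 4>2; P3→Z gives 9>7]
(C,P,X): not NE [P3→Z gives 12>9]
(C,P,Y): not NE [P1→B gives 7>2; P2→S gives 6>4; P3→Z gives 12>2]
(C,P,Z): not NE [P1→B gives 4>1; P2→S gives 8>1]
(C,P,W): not NE [P1→A gives 6>3; P2→R gives 8>4; P3→Z gives 12>3]
(C,Q,X): not NE [P2→P gives 9>8; P3→Z gives 8>5]
(C,Q,Y): not NE [P1→A gives 9>1]
(C,Q,Z): not NE [P2→S gives 8>2]
(C,Q,W): not NE [P1→B gives 9>5; P2→R gives 8>4; P3→Z gives 8>0]
(C,R,X): not NE [P2→P gives 9>0; P3→Z gives 8>2]
(C,R,Y): not NE [P2→S gives 6>4; P3→Z gives 8>7]
(C,R,Z): not NE [P2→S gives 8>1]
(C,R,W): not NE [P3→Z gives 8>0]
(C,S,X): not NE [P1→A gives 9>4; P2→P gives 9>1; P3→Z gives 8>4]
(C,S,Y): not NE [P1→B gives 8>2; P3→Z gives 8>5]
(C,S,Z): not NE [P1→A gives 9>0]
(C,S,W): not NE [P1→A gives 4>1; P2→R gives 8>4; P3→Z gives 8>3]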